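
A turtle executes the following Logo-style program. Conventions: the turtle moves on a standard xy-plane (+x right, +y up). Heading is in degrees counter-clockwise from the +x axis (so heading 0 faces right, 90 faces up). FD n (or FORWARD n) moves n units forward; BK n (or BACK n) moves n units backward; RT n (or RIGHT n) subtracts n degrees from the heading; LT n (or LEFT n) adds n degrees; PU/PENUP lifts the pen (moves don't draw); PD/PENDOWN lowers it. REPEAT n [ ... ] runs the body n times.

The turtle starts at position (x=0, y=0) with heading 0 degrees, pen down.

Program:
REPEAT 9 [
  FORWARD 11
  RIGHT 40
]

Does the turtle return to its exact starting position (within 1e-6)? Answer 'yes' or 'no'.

Executing turtle program step by step:
Start: pos=(0,0), heading=0, pen down
REPEAT 9 [
  -- iteration 1/9 --
  FD 11: (0,0) -> (11,0) [heading=0, draw]
  RT 40: heading 0 -> 320
  -- iteration 2/9 --
  FD 11: (11,0) -> (19.426,-7.071) [heading=320, draw]
  RT 40: heading 320 -> 280
  -- iteration 3/9 --
  FD 11: (19.426,-7.071) -> (21.337,-17.904) [heading=280, draw]
  RT 40: heading 280 -> 240
  -- iteration 4/9 --
  FD 11: (21.337,-17.904) -> (15.837,-27.43) [heading=240, draw]
  RT 40: heading 240 -> 200
  -- iteration 5/9 --
  FD 11: (15.837,-27.43) -> (5.5,-31.192) [heading=200, draw]
  RT 40: heading 200 -> 160
  -- iteration 6/9 --
  FD 11: (5.5,-31.192) -> (-4.837,-27.43) [heading=160, draw]
  RT 40: heading 160 -> 120
  -- iteration 7/9 --
  FD 11: (-4.837,-27.43) -> (-10.337,-17.904) [heading=120, draw]
  RT 40: heading 120 -> 80
  -- iteration 8/9 --
  FD 11: (-10.337,-17.904) -> (-8.426,-7.071) [heading=80, draw]
  RT 40: heading 80 -> 40
  -- iteration 9/9 --
  FD 11: (-8.426,-7.071) -> (0,0) [heading=40, draw]
  RT 40: heading 40 -> 0
]
Final: pos=(0,0), heading=0, 9 segment(s) drawn

Start position: (0, 0)
Final position: (0, 0)
Distance = 0; < 1e-6 -> CLOSED

Answer: yes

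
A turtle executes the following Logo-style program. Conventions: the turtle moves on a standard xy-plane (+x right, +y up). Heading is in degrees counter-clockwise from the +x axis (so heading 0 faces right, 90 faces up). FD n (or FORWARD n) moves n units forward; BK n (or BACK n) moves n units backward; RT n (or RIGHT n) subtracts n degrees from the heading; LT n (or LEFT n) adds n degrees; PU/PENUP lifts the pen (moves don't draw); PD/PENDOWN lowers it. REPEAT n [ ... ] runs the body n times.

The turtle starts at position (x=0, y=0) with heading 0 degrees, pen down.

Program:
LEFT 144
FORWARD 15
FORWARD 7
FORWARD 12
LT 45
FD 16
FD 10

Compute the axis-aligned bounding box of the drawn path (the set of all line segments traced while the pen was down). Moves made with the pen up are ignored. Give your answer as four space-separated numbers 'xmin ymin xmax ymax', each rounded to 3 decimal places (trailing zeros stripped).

Answer: -53.186 0 0 19.985

Derivation:
Executing turtle program step by step:
Start: pos=(0,0), heading=0, pen down
LT 144: heading 0 -> 144
FD 15: (0,0) -> (-12.135,8.817) [heading=144, draw]
FD 7: (-12.135,8.817) -> (-17.798,12.931) [heading=144, draw]
FD 12: (-17.798,12.931) -> (-27.507,19.985) [heading=144, draw]
LT 45: heading 144 -> 189
FD 16: (-27.507,19.985) -> (-43.31,17.482) [heading=189, draw]
FD 10: (-43.31,17.482) -> (-53.186,15.917) [heading=189, draw]
Final: pos=(-53.186,15.917), heading=189, 5 segment(s) drawn

Segment endpoints: x in {-53.186, -43.31, -27.507, -17.798, -12.135, 0}, y in {0, 8.817, 12.931, 15.917, 17.482, 19.985}
xmin=-53.186, ymin=0, xmax=0, ymax=19.985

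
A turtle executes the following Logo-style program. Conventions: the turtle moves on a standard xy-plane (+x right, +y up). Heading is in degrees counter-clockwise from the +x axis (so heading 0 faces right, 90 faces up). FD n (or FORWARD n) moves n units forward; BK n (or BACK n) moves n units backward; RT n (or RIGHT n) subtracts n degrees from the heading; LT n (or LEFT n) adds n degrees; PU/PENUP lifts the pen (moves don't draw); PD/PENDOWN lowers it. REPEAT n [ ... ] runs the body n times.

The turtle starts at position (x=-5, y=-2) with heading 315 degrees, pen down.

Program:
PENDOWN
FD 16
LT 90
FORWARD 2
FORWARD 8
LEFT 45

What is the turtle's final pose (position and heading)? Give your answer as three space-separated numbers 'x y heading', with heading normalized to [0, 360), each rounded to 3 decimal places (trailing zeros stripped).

Answer: 13.385 -6.243 90

Derivation:
Executing turtle program step by step:
Start: pos=(-5,-2), heading=315, pen down
PD: pen down
FD 16: (-5,-2) -> (6.314,-13.314) [heading=315, draw]
LT 90: heading 315 -> 45
FD 2: (6.314,-13.314) -> (7.728,-11.899) [heading=45, draw]
FD 8: (7.728,-11.899) -> (13.385,-6.243) [heading=45, draw]
LT 45: heading 45 -> 90
Final: pos=(13.385,-6.243), heading=90, 3 segment(s) drawn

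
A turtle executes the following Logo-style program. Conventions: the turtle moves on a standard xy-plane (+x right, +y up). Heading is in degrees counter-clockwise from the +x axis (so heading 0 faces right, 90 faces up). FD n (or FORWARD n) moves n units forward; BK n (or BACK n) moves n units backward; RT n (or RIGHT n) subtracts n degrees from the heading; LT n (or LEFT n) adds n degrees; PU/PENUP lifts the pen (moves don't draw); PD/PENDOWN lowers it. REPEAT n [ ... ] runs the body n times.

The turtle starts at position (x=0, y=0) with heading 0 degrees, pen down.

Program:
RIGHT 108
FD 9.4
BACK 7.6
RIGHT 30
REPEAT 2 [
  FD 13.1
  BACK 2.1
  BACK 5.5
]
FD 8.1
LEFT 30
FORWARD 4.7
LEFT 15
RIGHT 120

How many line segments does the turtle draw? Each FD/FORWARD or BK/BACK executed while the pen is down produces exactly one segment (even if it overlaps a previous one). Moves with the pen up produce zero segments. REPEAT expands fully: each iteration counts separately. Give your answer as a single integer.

Executing turtle program step by step:
Start: pos=(0,0), heading=0, pen down
RT 108: heading 0 -> 252
FD 9.4: (0,0) -> (-2.905,-8.94) [heading=252, draw]
BK 7.6: (-2.905,-8.94) -> (-0.556,-1.712) [heading=252, draw]
RT 30: heading 252 -> 222
REPEAT 2 [
  -- iteration 1/2 --
  FD 13.1: (-0.556,-1.712) -> (-10.291,-10.478) [heading=222, draw]
  BK 2.1: (-10.291,-10.478) -> (-8.731,-9.072) [heading=222, draw]
  BK 5.5: (-8.731,-9.072) -> (-4.644,-5.392) [heading=222, draw]
  -- iteration 2/2 --
  FD 13.1: (-4.644,-5.392) -> (-14.379,-14.158) [heading=222, draw]
  BK 2.1: (-14.379,-14.158) -> (-12.818,-12.753) [heading=222, draw]
  BK 5.5: (-12.818,-12.753) -> (-8.731,-9.072) [heading=222, draw]
]
FD 8.1: (-8.731,-9.072) -> (-14.75,-14.492) [heading=222, draw]
LT 30: heading 222 -> 252
FD 4.7: (-14.75,-14.492) -> (-16.203,-18.962) [heading=252, draw]
LT 15: heading 252 -> 267
RT 120: heading 267 -> 147
Final: pos=(-16.203,-18.962), heading=147, 10 segment(s) drawn
Segments drawn: 10

Answer: 10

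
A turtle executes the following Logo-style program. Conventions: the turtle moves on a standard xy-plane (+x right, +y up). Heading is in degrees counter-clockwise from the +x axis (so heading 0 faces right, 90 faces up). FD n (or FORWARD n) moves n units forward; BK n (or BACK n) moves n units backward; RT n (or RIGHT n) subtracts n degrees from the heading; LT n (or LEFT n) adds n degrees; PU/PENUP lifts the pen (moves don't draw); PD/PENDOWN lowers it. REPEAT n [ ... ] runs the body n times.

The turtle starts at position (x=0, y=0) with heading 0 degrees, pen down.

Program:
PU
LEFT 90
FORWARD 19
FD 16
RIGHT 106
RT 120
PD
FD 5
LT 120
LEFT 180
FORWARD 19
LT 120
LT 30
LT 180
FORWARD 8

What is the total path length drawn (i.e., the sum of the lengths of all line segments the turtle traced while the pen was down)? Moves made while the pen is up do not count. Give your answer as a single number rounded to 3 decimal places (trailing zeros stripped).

Executing turtle program step by step:
Start: pos=(0,0), heading=0, pen down
PU: pen up
LT 90: heading 0 -> 90
FD 19: (0,0) -> (0,19) [heading=90, move]
FD 16: (0,19) -> (0,35) [heading=90, move]
RT 106: heading 90 -> 344
RT 120: heading 344 -> 224
PD: pen down
FD 5: (0,35) -> (-3.597,31.527) [heading=224, draw]
LT 120: heading 224 -> 344
LT 180: heading 344 -> 164
FD 19: (-3.597,31.527) -> (-21.861,36.764) [heading=164, draw]
LT 120: heading 164 -> 284
LT 30: heading 284 -> 314
LT 180: heading 314 -> 134
FD 8: (-21.861,36.764) -> (-27.418,42.519) [heading=134, draw]
Final: pos=(-27.418,42.519), heading=134, 3 segment(s) drawn

Segment lengths:
  seg 1: (0,35) -> (-3.597,31.527), length = 5
  seg 2: (-3.597,31.527) -> (-21.861,36.764), length = 19
  seg 3: (-21.861,36.764) -> (-27.418,42.519), length = 8
Total = 32

Answer: 32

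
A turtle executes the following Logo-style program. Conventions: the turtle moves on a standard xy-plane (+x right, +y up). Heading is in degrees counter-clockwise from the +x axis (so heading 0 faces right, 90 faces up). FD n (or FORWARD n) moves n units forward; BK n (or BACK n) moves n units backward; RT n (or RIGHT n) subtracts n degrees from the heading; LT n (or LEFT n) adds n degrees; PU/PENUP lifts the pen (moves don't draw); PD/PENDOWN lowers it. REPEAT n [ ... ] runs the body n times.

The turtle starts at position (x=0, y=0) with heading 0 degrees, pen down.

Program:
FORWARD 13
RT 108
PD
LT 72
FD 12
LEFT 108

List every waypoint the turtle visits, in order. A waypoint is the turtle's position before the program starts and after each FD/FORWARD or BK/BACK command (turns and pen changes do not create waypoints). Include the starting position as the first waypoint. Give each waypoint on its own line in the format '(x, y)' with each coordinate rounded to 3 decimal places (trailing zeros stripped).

Answer: (0, 0)
(13, 0)
(22.708, -7.053)

Derivation:
Executing turtle program step by step:
Start: pos=(0,0), heading=0, pen down
FD 13: (0,0) -> (13,0) [heading=0, draw]
RT 108: heading 0 -> 252
PD: pen down
LT 72: heading 252 -> 324
FD 12: (13,0) -> (22.708,-7.053) [heading=324, draw]
LT 108: heading 324 -> 72
Final: pos=(22.708,-7.053), heading=72, 2 segment(s) drawn
Waypoints (3 total):
(0, 0)
(13, 0)
(22.708, -7.053)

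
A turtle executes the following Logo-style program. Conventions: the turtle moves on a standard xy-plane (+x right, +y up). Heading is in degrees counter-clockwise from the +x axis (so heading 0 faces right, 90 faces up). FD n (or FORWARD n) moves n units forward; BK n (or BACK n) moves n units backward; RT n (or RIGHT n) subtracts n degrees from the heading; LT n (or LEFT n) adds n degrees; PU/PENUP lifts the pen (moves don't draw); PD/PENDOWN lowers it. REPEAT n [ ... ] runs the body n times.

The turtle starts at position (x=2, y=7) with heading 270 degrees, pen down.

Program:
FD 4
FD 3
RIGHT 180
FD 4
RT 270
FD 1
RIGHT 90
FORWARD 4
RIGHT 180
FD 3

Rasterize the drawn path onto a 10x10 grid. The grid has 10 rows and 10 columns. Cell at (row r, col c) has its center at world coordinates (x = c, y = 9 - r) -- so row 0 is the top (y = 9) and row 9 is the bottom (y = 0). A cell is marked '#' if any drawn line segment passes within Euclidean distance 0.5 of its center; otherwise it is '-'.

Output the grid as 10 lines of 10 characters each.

Answer: ----------
-#--------
-##-------
-##-------
-##-------
-##-------
--#-------
--#-------
--#-------
--#-------

Derivation:
Segment 0: (2,7) -> (2,3)
Segment 1: (2,3) -> (2,0)
Segment 2: (2,0) -> (2,4)
Segment 3: (2,4) -> (1,4)
Segment 4: (1,4) -> (1,8)
Segment 5: (1,8) -> (1,5)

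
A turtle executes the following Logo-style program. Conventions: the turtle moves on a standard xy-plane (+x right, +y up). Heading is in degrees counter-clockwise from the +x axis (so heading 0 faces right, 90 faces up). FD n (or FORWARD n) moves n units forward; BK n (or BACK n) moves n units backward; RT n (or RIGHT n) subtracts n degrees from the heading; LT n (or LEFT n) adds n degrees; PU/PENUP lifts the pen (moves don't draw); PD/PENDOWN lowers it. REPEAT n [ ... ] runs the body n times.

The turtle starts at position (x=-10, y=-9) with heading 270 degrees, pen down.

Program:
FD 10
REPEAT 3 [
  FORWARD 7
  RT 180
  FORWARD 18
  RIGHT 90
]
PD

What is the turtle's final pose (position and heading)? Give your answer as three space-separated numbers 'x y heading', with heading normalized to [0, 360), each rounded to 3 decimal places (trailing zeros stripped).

Executing turtle program step by step:
Start: pos=(-10,-9), heading=270, pen down
FD 10: (-10,-9) -> (-10,-19) [heading=270, draw]
REPEAT 3 [
  -- iteration 1/3 --
  FD 7: (-10,-19) -> (-10,-26) [heading=270, draw]
  RT 180: heading 270 -> 90
  FD 18: (-10,-26) -> (-10,-8) [heading=90, draw]
  RT 90: heading 90 -> 0
  -- iteration 2/3 --
  FD 7: (-10,-8) -> (-3,-8) [heading=0, draw]
  RT 180: heading 0 -> 180
  FD 18: (-3,-8) -> (-21,-8) [heading=180, draw]
  RT 90: heading 180 -> 90
  -- iteration 3/3 --
  FD 7: (-21,-8) -> (-21,-1) [heading=90, draw]
  RT 180: heading 90 -> 270
  FD 18: (-21,-1) -> (-21,-19) [heading=270, draw]
  RT 90: heading 270 -> 180
]
PD: pen down
Final: pos=(-21,-19), heading=180, 7 segment(s) drawn

Answer: -21 -19 180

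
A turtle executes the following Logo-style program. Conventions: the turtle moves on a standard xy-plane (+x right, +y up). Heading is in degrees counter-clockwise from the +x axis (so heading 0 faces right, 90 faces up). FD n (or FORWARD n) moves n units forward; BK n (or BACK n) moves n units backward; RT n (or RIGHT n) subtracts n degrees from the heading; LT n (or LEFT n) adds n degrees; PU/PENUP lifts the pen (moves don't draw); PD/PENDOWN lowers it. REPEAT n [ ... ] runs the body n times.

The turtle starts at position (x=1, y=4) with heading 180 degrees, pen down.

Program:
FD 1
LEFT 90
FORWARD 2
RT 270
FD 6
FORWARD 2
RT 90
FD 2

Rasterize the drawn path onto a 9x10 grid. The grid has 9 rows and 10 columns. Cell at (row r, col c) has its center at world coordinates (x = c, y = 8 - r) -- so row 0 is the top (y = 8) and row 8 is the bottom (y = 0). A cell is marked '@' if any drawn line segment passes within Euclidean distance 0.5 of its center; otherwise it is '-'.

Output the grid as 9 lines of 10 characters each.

Answer: ----------
----------
----------
----------
@@--------
@---------
@@@@@@@@@-
--------@-
--------@-

Derivation:
Segment 0: (1,4) -> (0,4)
Segment 1: (0,4) -> (-0,2)
Segment 2: (-0,2) -> (6,2)
Segment 3: (6,2) -> (8,2)
Segment 4: (8,2) -> (8,0)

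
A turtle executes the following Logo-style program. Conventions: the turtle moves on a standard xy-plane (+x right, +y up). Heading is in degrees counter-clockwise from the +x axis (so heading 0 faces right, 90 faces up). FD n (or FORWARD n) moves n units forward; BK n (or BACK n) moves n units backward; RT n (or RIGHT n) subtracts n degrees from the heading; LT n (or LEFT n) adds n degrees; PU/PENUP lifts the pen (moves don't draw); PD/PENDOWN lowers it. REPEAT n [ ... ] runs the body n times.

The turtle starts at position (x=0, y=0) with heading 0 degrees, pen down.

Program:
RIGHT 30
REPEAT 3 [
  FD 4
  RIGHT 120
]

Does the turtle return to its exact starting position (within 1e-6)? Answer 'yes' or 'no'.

Executing turtle program step by step:
Start: pos=(0,0), heading=0, pen down
RT 30: heading 0 -> 330
REPEAT 3 [
  -- iteration 1/3 --
  FD 4: (0,0) -> (3.464,-2) [heading=330, draw]
  RT 120: heading 330 -> 210
  -- iteration 2/3 --
  FD 4: (3.464,-2) -> (0,-4) [heading=210, draw]
  RT 120: heading 210 -> 90
  -- iteration 3/3 --
  FD 4: (0,-4) -> (0,0) [heading=90, draw]
  RT 120: heading 90 -> 330
]
Final: pos=(0,0), heading=330, 3 segment(s) drawn

Start position: (0, 0)
Final position: (0, 0)
Distance = 0; < 1e-6 -> CLOSED

Answer: yes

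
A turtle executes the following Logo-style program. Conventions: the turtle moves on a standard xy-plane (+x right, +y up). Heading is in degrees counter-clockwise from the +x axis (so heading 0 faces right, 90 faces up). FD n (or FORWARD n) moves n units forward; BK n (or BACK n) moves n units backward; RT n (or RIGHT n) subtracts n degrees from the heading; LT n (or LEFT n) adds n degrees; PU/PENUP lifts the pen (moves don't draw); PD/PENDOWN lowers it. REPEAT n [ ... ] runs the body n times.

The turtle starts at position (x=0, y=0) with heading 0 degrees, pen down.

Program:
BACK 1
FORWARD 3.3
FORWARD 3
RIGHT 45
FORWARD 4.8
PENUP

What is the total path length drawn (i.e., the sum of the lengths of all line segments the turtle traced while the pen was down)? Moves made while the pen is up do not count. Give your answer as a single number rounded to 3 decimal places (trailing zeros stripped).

Answer: 12.1

Derivation:
Executing turtle program step by step:
Start: pos=(0,0), heading=0, pen down
BK 1: (0,0) -> (-1,0) [heading=0, draw]
FD 3.3: (-1,0) -> (2.3,0) [heading=0, draw]
FD 3: (2.3,0) -> (5.3,0) [heading=0, draw]
RT 45: heading 0 -> 315
FD 4.8: (5.3,0) -> (8.694,-3.394) [heading=315, draw]
PU: pen up
Final: pos=(8.694,-3.394), heading=315, 4 segment(s) drawn

Segment lengths:
  seg 1: (0,0) -> (-1,0), length = 1
  seg 2: (-1,0) -> (2.3,0), length = 3.3
  seg 3: (2.3,0) -> (5.3,0), length = 3
  seg 4: (5.3,0) -> (8.694,-3.394), length = 4.8
Total = 12.1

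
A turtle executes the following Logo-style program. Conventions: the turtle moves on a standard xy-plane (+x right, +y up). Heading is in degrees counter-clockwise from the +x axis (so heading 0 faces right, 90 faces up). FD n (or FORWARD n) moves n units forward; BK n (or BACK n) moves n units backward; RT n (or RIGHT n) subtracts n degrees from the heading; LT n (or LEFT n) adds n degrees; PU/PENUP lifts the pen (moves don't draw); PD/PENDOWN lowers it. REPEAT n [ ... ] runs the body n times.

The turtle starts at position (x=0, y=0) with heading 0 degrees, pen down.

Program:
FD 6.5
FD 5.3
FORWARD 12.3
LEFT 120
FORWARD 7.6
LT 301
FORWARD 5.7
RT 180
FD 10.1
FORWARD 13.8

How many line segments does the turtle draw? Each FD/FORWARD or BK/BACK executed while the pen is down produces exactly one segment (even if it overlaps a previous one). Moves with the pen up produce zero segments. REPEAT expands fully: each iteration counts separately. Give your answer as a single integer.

Executing turtle program step by step:
Start: pos=(0,0), heading=0, pen down
FD 6.5: (0,0) -> (6.5,0) [heading=0, draw]
FD 5.3: (6.5,0) -> (11.8,0) [heading=0, draw]
FD 12.3: (11.8,0) -> (24.1,0) [heading=0, draw]
LT 120: heading 0 -> 120
FD 7.6: (24.1,0) -> (20.3,6.582) [heading=120, draw]
LT 301: heading 120 -> 61
FD 5.7: (20.3,6.582) -> (23.063,11.567) [heading=61, draw]
RT 180: heading 61 -> 241
FD 10.1: (23.063,11.567) -> (18.167,2.733) [heading=241, draw]
FD 13.8: (18.167,2.733) -> (11.476,-9.336) [heading=241, draw]
Final: pos=(11.476,-9.336), heading=241, 7 segment(s) drawn
Segments drawn: 7

Answer: 7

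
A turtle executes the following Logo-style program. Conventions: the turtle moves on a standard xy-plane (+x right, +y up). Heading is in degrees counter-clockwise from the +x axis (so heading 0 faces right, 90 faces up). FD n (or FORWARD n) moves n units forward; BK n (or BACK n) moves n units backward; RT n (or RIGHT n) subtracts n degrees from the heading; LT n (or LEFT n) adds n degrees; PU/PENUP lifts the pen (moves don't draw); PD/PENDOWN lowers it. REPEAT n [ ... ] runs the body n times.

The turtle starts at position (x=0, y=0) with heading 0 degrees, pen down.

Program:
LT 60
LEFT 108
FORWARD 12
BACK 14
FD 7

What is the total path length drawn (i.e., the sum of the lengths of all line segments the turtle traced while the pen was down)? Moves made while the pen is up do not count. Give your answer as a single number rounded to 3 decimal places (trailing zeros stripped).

Answer: 33

Derivation:
Executing turtle program step by step:
Start: pos=(0,0), heading=0, pen down
LT 60: heading 0 -> 60
LT 108: heading 60 -> 168
FD 12: (0,0) -> (-11.738,2.495) [heading=168, draw]
BK 14: (-11.738,2.495) -> (1.956,-0.416) [heading=168, draw]
FD 7: (1.956,-0.416) -> (-4.891,1.04) [heading=168, draw]
Final: pos=(-4.891,1.04), heading=168, 3 segment(s) drawn

Segment lengths:
  seg 1: (0,0) -> (-11.738,2.495), length = 12
  seg 2: (-11.738,2.495) -> (1.956,-0.416), length = 14
  seg 3: (1.956,-0.416) -> (-4.891,1.04), length = 7
Total = 33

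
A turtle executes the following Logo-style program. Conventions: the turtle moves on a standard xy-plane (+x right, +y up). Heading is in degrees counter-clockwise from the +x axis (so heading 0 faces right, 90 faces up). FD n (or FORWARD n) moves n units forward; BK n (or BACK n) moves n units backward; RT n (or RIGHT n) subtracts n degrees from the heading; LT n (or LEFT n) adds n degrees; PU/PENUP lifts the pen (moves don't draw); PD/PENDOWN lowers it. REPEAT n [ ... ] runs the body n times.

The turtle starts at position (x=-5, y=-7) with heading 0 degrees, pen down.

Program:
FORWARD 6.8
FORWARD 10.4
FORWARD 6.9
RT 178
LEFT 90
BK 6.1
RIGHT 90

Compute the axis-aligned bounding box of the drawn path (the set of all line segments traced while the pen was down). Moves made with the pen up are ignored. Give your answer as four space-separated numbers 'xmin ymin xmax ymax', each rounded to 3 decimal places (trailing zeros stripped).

Executing turtle program step by step:
Start: pos=(-5,-7), heading=0, pen down
FD 6.8: (-5,-7) -> (1.8,-7) [heading=0, draw]
FD 10.4: (1.8,-7) -> (12.2,-7) [heading=0, draw]
FD 6.9: (12.2,-7) -> (19.1,-7) [heading=0, draw]
RT 178: heading 0 -> 182
LT 90: heading 182 -> 272
BK 6.1: (19.1,-7) -> (18.887,-0.904) [heading=272, draw]
RT 90: heading 272 -> 182
Final: pos=(18.887,-0.904), heading=182, 4 segment(s) drawn

Segment endpoints: x in {-5, 1.8, 12.2, 18.887, 19.1}, y in {-7, -0.904}
xmin=-5, ymin=-7, xmax=19.1, ymax=-0.904

Answer: -5 -7 19.1 -0.904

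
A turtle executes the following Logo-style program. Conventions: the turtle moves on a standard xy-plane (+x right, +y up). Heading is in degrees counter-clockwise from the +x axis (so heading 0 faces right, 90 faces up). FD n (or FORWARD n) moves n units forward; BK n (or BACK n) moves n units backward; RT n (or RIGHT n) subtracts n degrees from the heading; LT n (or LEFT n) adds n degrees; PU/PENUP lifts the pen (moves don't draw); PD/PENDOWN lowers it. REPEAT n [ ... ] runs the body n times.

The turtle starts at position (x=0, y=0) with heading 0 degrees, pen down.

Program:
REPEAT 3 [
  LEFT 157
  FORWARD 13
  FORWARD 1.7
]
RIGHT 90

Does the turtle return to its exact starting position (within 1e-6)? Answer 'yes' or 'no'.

Answer: no

Derivation:
Executing turtle program step by step:
Start: pos=(0,0), heading=0, pen down
REPEAT 3 [
  -- iteration 1/3 --
  LT 157: heading 0 -> 157
  FD 13: (0,0) -> (-11.967,5.08) [heading=157, draw]
  FD 1.7: (-11.967,5.08) -> (-13.531,5.744) [heading=157, draw]
  -- iteration 2/3 --
  LT 157: heading 157 -> 314
  FD 13: (-13.531,5.744) -> (-4.501,-3.608) [heading=314, draw]
  FD 1.7: (-4.501,-3.608) -> (-3.32,-4.831) [heading=314, draw]
  -- iteration 3/3 --
  LT 157: heading 314 -> 111
  FD 13: (-3.32,-4.831) -> (-7.979,7.306) [heading=111, draw]
  FD 1.7: (-7.979,7.306) -> (-8.588,8.893) [heading=111, draw]
]
RT 90: heading 111 -> 21
Final: pos=(-8.588,8.893), heading=21, 6 segment(s) drawn

Start position: (0, 0)
Final position: (-8.588, 8.893)
Distance = 12.363; >= 1e-6 -> NOT closed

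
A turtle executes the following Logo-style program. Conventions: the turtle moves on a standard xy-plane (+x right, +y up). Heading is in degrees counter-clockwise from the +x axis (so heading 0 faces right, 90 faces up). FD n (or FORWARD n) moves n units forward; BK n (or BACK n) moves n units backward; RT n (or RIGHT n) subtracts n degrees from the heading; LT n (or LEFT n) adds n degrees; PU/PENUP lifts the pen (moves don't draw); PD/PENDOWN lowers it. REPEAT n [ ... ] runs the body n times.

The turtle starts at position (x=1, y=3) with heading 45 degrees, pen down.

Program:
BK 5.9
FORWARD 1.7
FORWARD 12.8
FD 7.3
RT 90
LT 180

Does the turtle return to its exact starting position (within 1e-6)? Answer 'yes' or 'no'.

Executing turtle program step by step:
Start: pos=(1,3), heading=45, pen down
BK 5.9: (1,3) -> (-3.172,-1.172) [heading=45, draw]
FD 1.7: (-3.172,-1.172) -> (-1.97,0.03) [heading=45, draw]
FD 12.8: (-1.97,0.03) -> (7.081,9.081) [heading=45, draw]
FD 7.3: (7.081,9.081) -> (12.243,14.243) [heading=45, draw]
RT 90: heading 45 -> 315
LT 180: heading 315 -> 135
Final: pos=(12.243,14.243), heading=135, 4 segment(s) drawn

Start position: (1, 3)
Final position: (12.243, 14.243)
Distance = 15.9; >= 1e-6 -> NOT closed

Answer: no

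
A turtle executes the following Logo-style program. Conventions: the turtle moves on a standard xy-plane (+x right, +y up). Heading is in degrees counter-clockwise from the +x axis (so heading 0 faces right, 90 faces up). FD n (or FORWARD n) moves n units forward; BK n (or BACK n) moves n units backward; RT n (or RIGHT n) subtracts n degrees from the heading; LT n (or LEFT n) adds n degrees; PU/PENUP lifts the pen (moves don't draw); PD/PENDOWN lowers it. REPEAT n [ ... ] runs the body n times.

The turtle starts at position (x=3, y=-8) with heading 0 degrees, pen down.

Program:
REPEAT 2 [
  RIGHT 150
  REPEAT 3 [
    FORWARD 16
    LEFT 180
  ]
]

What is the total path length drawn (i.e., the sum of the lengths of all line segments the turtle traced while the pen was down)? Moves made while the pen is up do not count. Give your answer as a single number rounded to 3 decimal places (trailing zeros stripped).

Executing turtle program step by step:
Start: pos=(3,-8), heading=0, pen down
REPEAT 2 [
  -- iteration 1/2 --
  RT 150: heading 0 -> 210
  REPEAT 3 [
    -- iteration 1/3 --
    FD 16: (3,-8) -> (-10.856,-16) [heading=210, draw]
    LT 180: heading 210 -> 30
    -- iteration 2/3 --
    FD 16: (-10.856,-16) -> (3,-8) [heading=30, draw]
    LT 180: heading 30 -> 210
    -- iteration 3/3 --
    FD 16: (3,-8) -> (-10.856,-16) [heading=210, draw]
    LT 180: heading 210 -> 30
  ]
  -- iteration 2/2 --
  RT 150: heading 30 -> 240
  REPEAT 3 [
    -- iteration 1/3 --
    FD 16: (-10.856,-16) -> (-18.856,-29.856) [heading=240, draw]
    LT 180: heading 240 -> 60
    -- iteration 2/3 --
    FD 16: (-18.856,-29.856) -> (-10.856,-16) [heading=60, draw]
    LT 180: heading 60 -> 240
    -- iteration 3/3 --
    FD 16: (-10.856,-16) -> (-18.856,-29.856) [heading=240, draw]
    LT 180: heading 240 -> 60
  ]
]
Final: pos=(-18.856,-29.856), heading=60, 6 segment(s) drawn

Segment lengths:
  seg 1: (3,-8) -> (-10.856,-16), length = 16
  seg 2: (-10.856,-16) -> (3,-8), length = 16
  seg 3: (3,-8) -> (-10.856,-16), length = 16
  seg 4: (-10.856,-16) -> (-18.856,-29.856), length = 16
  seg 5: (-18.856,-29.856) -> (-10.856,-16), length = 16
  seg 6: (-10.856,-16) -> (-18.856,-29.856), length = 16
Total = 96

Answer: 96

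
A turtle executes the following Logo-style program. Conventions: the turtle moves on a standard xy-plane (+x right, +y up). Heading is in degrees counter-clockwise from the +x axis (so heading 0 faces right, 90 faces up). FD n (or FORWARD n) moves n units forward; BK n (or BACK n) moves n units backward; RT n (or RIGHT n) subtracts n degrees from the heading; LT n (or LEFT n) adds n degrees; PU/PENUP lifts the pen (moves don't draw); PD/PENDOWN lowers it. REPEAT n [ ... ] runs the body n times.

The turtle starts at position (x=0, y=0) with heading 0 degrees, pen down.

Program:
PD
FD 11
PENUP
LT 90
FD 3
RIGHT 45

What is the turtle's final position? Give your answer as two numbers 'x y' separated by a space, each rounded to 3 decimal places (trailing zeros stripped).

Executing turtle program step by step:
Start: pos=(0,0), heading=0, pen down
PD: pen down
FD 11: (0,0) -> (11,0) [heading=0, draw]
PU: pen up
LT 90: heading 0 -> 90
FD 3: (11,0) -> (11,3) [heading=90, move]
RT 45: heading 90 -> 45
Final: pos=(11,3), heading=45, 1 segment(s) drawn

Answer: 11 3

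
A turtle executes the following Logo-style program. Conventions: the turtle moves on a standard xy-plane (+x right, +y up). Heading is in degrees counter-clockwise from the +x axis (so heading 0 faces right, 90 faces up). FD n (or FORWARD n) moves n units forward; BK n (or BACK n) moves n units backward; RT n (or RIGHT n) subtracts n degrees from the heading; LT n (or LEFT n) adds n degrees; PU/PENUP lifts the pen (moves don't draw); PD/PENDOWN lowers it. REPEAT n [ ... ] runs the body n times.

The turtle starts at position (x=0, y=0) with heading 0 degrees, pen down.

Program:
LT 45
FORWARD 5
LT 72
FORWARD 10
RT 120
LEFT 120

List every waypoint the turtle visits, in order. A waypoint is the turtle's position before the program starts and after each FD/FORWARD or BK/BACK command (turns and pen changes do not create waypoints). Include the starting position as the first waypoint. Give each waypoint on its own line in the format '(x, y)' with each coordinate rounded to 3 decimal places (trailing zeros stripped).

Answer: (0, 0)
(3.536, 3.536)
(-1.004, 12.446)

Derivation:
Executing turtle program step by step:
Start: pos=(0,0), heading=0, pen down
LT 45: heading 0 -> 45
FD 5: (0,0) -> (3.536,3.536) [heading=45, draw]
LT 72: heading 45 -> 117
FD 10: (3.536,3.536) -> (-1.004,12.446) [heading=117, draw]
RT 120: heading 117 -> 357
LT 120: heading 357 -> 117
Final: pos=(-1.004,12.446), heading=117, 2 segment(s) drawn
Waypoints (3 total):
(0, 0)
(3.536, 3.536)
(-1.004, 12.446)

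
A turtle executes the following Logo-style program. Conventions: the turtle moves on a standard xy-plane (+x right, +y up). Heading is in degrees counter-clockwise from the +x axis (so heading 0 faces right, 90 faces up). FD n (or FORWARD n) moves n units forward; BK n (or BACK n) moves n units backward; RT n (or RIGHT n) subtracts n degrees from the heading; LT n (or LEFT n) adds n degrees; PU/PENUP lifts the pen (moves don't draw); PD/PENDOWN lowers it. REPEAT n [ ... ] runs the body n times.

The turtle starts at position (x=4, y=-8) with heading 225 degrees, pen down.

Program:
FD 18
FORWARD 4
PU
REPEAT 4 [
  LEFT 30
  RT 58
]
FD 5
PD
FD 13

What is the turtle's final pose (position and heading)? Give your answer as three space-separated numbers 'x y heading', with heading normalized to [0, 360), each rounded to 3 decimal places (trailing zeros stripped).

Answer: -18.59 -6.987 113

Derivation:
Executing turtle program step by step:
Start: pos=(4,-8), heading=225, pen down
FD 18: (4,-8) -> (-8.728,-20.728) [heading=225, draw]
FD 4: (-8.728,-20.728) -> (-11.556,-23.556) [heading=225, draw]
PU: pen up
REPEAT 4 [
  -- iteration 1/4 --
  LT 30: heading 225 -> 255
  RT 58: heading 255 -> 197
  -- iteration 2/4 --
  LT 30: heading 197 -> 227
  RT 58: heading 227 -> 169
  -- iteration 3/4 --
  LT 30: heading 169 -> 199
  RT 58: heading 199 -> 141
  -- iteration 4/4 --
  LT 30: heading 141 -> 171
  RT 58: heading 171 -> 113
]
FD 5: (-11.556,-23.556) -> (-13.51,-18.954) [heading=113, move]
PD: pen down
FD 13: (-13.51,-18.954) -> (-18.59,-6.987) [heading=113, draw]
Final: pos=(-18.59,-6.987), heading=113, 3 segment(s) drawn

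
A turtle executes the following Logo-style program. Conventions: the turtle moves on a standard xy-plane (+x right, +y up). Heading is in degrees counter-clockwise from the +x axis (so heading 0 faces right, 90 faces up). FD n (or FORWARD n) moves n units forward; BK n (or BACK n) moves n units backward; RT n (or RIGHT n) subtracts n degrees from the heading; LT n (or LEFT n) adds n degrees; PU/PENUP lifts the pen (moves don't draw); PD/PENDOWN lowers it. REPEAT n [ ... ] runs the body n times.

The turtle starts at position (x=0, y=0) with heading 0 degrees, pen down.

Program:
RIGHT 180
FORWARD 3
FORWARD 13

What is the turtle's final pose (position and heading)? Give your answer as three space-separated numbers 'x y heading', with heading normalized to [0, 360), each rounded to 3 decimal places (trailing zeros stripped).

Executing turtle program step by step:
Start: pos=(0,0), heading=0, pen down
RT 180: heading 0 -> 180
FD 3: (0,0) -> (-3,0) [heading=180, draw]
FD 13: (-3,0) -> (-16,0) [heading=180, draw]
Final: pos=(-16,0), heading=180, 2 segment(s) drawn

Answer: -16 0 180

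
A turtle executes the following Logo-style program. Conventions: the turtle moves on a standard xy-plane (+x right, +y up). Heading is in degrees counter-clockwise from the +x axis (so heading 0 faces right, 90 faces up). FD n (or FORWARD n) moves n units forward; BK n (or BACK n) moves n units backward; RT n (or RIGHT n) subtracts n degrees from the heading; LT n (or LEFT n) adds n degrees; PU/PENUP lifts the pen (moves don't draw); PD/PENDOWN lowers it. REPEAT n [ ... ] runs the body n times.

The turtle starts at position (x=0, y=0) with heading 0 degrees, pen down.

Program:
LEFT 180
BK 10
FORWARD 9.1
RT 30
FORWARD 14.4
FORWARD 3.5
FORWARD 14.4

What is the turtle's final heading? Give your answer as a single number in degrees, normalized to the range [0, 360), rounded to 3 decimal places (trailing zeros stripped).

Executing turtle program step by step:
Start: pos=(0,0), heading=0, pen down
LT 180: heading 0 -> 180
BK 10: (0,0) -> (10,0) [heading=180, draw]
FD 9.1: (10,0) -> (0.9,0) [heading=180, draw]
RT 30: heading 180 -> 150
FD 14.4: (0.9,0) -> (-11.571,7.2) [heading=150, draw]
FD 3.5: (-11.571,7.2) -> (-14.602,8.95) [heading=150, draw]
FD 14.4: (-14.602,8.95) -> (-27.073,16.15) [heading=150, draw]
Final: pos=(-27.073,16.15), heading=150, 5 segment(s) drawn

Answer: 150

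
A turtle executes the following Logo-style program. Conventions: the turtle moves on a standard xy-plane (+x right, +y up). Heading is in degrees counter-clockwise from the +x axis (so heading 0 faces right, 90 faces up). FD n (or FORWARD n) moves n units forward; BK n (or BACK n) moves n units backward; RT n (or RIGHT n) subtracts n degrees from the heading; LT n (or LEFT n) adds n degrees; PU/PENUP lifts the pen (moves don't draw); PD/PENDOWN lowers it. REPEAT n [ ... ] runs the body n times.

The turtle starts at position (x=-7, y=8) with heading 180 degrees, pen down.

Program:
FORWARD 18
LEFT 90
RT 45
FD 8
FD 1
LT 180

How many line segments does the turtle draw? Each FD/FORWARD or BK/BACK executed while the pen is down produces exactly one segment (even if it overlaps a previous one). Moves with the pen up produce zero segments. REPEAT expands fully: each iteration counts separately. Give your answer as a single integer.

Answer: 3

Derivation:
Executing turtle program step by step:
Start: pos=(-7,8), heading=180, pen down
FD 18: (-7,8) -> (-25,8) [heading=180, draw]
LT 90: heading 180 -> 270
RT 45: heading 270 -> 225
FD 8: (-25,8) -> (-30.657,2.343) [heading=225, draw]
FD 1: (-30.657,2.343) -> (-31.364,1.636) [heading=225, draw]
LT 180: heading 225 -> 45
Final: pos=(-31.364,1.636), heading=45, 3 segment(s) drawn
Segments drawn: 3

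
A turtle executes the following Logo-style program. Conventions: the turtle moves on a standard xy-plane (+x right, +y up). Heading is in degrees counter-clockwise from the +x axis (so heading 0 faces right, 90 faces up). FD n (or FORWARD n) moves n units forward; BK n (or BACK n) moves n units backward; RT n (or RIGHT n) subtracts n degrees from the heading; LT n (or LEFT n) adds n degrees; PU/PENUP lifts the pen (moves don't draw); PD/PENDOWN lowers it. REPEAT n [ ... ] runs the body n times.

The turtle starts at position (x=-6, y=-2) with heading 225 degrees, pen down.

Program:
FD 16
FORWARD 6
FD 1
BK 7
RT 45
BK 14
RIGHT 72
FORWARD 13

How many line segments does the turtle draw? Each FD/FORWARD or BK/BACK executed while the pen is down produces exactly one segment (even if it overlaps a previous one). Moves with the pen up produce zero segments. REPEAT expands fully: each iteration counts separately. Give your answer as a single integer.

Executing turtle program step by step:
Start: pos=(-6,-2), heading=225, pen down
FD 16: (-6,-2) -> (-17.314,-13.314) [heading=225, draw]
FD 6: (-17.314,-13.314) -> (-21.556,-17.556) [heading=225, draw]
FD 1: (-21.556,-17.556) -> (-22.263,-18.263) [heading=225, draw]
BK 7: (-22.263,-18.263) -> (-17.314,-13.314) [heading=225, draw]
RT 45: heading 225 -> 180
BK 14: (-17.314,-13.314) -> (-3.314,-13.314) [heading=180, draw]
RT 72: heading 180 -> 108
FD 13: (-3.314,-13.314) -> (-7.331,-0.95) [heading=108, draw]
Final: pos=(-7.331,-0.95), heading=108, 6 segment(s) drawn
Segments drawn: 6

Answer: 6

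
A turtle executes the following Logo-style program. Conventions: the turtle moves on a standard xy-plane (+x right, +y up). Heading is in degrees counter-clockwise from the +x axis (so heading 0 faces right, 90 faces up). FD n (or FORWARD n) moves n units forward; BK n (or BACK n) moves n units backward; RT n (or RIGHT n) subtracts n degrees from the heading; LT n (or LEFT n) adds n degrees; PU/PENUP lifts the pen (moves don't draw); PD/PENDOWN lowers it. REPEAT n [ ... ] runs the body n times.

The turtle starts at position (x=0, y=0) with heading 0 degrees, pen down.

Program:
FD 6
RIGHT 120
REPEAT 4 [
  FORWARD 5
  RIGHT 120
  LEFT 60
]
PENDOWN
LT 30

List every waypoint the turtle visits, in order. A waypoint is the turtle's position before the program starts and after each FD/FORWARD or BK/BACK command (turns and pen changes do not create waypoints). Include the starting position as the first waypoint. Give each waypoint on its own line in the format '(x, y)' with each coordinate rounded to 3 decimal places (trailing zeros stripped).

Executing turtle program step by step:
Start: pos=(0,0), heading=0, pen down
FD 6: (0,0) -> (6,0) [heading=0, draw]
RT 120: heading 0 -> 240
REPEAT 4 [
  -- iteration 1/4 --
  FD 5: (6,0) -> (3.5,-4.33) [heading=240, draw]
  RT 120: heading 240 -> 120
  LT 60: heading 120 -> 180
  -- iteration 2/4 --
  FD 5: (3.5,-4.33) -> (-1.5,-4.33) [heading=180, draw]
  RT 120: heading 180 -> 60
  LT 60: heading 60 -> 120
  -- iteration 3/4 --
  FD 5: (-1.5,-4.33) -> (-4,0) [heading=120, draw]
  RT 120: heading 120 -> 0
  LT 60: heading 0 -> 60
  -- iteration 4/4 --
  FD 5: (-4,0) -> (-1.5,4.33) [heading=60, draw]
  RT 120: heading 60 -> 300
  LT 60: heading 300 -> 0
]
PD: pen down
LT 30: heading 0 -> 30
Final: pos=(-1.5,4.33), heading=30, 5 segment(s) drawn
Waypoints (6 total):
(0, 0)
(6, 0)
(3.5, -4.33)
(-1.5, -4.33)
(-4, 0)
(-1.5, 4.33)

Answer: (0, 0)
(6, 0)
(3.5, -4.33)
(-1.5, -4.33)
(-4, 0)
(-1.5, 4.33)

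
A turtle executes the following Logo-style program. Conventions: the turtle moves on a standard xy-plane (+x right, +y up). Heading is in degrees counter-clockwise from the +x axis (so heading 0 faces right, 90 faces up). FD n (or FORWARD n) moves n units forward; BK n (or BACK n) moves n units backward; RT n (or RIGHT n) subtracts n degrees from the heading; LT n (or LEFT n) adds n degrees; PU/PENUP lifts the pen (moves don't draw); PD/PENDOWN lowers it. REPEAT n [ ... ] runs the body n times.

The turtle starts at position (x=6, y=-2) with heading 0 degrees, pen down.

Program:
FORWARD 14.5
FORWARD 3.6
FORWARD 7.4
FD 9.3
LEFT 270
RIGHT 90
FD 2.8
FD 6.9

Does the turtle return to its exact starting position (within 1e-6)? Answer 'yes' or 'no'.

Answer: no

Derivation:
Executing turtle program step by step:
Start: pos=(6,-2), heading=0, pen down
FD 14.5: (6,-2) -> (20.5,-2) [heading=0, draw]
FD 3.6: (20.5,-2) -> (24.1,-2) [heading=0, draw]
FD 7.4: (24.1,-2) -> (31.5,-2) [heading=0, draw]
FD 9.3: (31.5,-2) -> (40.8,-2) [heading=0, draw]
LT 270: heading 0 -> 270
RT 90: heading 270 -> 180
FD 2.8: (40.8,-2) -> (38,-2) [heading=180, draw]
FD 6.9: (38,-2) -> (31.1,-2) [heading=180, draw]
Final: pos=(31.1,-2), heading=180, 6 segment(s) drawn

Start position: (6, -2)
Final position: (31.1, -2)
Distance = 25.1; >= 1e-6 -> NOT closed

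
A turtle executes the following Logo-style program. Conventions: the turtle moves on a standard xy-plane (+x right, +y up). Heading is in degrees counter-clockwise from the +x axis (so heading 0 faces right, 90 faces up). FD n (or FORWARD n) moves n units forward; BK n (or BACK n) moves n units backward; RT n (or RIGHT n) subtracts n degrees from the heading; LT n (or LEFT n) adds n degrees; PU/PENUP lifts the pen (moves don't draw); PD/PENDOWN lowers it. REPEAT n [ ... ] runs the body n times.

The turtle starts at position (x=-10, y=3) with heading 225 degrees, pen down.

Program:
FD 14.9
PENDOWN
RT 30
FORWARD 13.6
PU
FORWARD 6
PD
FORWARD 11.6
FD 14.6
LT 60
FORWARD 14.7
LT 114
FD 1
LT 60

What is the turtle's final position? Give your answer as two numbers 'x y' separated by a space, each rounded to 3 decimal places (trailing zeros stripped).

Answer: -67.592 -33.432

Derivation:
Executing turtle program step by step:
Start: pos=(-10,3), heading=225, pen down
FD 14.9: (-10,3) -> (-20.536,-7.536) [heading=225, draw]
PD: pen down
RT 30: heading 225 -> 195
FD 13.6: (-20.536,-7.536) -> (-33.672,-11.056) [heading=195, draw]
PU: pen up
FD 6: (-33.672,-11.056) -> (-39.468,-12.609) [heading=195, move]
PD: pen down
FD 11.6: (-39.468,-12.609) -> (-50.673,-15.611) [heading=195, draw]
FD 14.6: (-50.673,-15.611) -> (-64.775,-19.39) [heading=195, draw]
LT 60: heading 195 -> 255
FD 14.7: (-64.775,-19.39) -> (-68.58,-33.589) [heading=255, draw]
LT 114: heading 255 -> 9
FD 1: (-68.58,-33.589) -> (-67.592,-33.432) [heading=9, draw]
LT 60: heading 9 -> 69
Final: pos=(-67.592,-33.432), heading=69, 6 segment(s) drawn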